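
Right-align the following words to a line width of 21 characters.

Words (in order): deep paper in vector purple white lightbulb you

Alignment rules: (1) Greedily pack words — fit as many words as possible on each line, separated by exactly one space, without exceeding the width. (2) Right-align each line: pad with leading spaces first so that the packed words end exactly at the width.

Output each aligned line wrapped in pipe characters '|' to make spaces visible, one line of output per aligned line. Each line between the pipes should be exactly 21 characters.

Line 1: ['deep', 'paper', 'in', 'vector'] (min_width=20, slack=1)
Line 2: ['purple', 'white'] (min_width=12, slack=9)
Line 3: ['lightbulb', 'you'] (min_width=13, slack=8)

Answer: | deep paper in vector|
|         purple white|
|        lightbulb you|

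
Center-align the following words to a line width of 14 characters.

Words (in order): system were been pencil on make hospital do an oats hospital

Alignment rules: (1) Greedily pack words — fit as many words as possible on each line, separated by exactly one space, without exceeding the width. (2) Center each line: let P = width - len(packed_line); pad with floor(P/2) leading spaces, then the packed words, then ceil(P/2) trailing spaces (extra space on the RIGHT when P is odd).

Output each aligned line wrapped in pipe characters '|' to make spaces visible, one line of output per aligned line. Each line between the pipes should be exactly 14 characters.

Answer: | system were  |
|been pencil on|
|make hospital |
|  do an oats  |
|   hospital   |

Derivation:
Line 1: ['system', 'were'] (min_width=11, slack=3)
Line 2: ['been', 'pencil', 'on'] (min_width=14, slack=0)
Line 3: ['make', 'hospital'] (min_width=13, slack=1)
Line 4: ['do', 'an', 'oats'] (min_width=10, slack=4)
Line 5: ['hospital'] (min_width=8, slack=6)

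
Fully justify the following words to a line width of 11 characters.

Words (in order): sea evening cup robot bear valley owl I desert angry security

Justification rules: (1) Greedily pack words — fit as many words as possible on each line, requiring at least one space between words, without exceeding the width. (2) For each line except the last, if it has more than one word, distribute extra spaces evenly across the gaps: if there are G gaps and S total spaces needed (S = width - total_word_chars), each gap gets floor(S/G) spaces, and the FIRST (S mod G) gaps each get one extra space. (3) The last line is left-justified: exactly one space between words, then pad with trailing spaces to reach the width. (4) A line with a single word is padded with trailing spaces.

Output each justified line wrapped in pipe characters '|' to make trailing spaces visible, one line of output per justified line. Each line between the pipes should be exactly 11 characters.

Answer: |sea evening|
|cup   robot|
|bear valley|
|owl       I|
|desert     |
|angry      |
|security   |

Derivation:
Line 1: ['sea', 'evening'] (min_width=11, slack=0)
Line 2: ['cup', 'robot'] (min_width=9, slack=2)
Line 3: ['bear', 'valley'] (min_width=11, slack=0)
Line 4: ['owl', 'I'] (min_width=5, slack=6)
Line 5: ['desert'] (min_width=6, slack=5)
Line 6: ['angry'] (min_width=5, slack=6)
Line 7: ['security'] (min_width=8, slack=3)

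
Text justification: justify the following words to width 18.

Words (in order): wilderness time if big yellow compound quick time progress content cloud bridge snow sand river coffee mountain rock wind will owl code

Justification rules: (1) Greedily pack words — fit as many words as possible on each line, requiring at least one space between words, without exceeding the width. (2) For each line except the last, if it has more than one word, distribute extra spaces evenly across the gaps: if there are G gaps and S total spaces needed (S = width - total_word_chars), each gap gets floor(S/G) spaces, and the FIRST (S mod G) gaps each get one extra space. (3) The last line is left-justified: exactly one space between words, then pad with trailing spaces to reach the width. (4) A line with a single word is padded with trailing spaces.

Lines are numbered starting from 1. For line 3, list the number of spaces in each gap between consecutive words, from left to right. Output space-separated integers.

Line 1: ['wilderness', 'time', 'if'] (min_width=18, slack=0)
Line 2: ['big', 'yellow'] (min_width=10, slack=8)
Line 3: ['compound', 'quick'] (min_width=14, slack=4)
Line 4: ['time', 'progress'] (min_width=13, slack=5)
Line 5: ['content', 'cloud'] (min_width=13, slack=5)
Line 6: ['bridge', 'snow', 'sand'] (min_width=16, slack=2)
Line 7: ['river', 'coffee'] (min_width=12, slack=6)
Line 8: ['mountain', 'rock', 'wind'] (min_width=18, slack=0)
Line 9: ['will', 'owl', 'code'] (min_width=13, slack=5)

Answer: 5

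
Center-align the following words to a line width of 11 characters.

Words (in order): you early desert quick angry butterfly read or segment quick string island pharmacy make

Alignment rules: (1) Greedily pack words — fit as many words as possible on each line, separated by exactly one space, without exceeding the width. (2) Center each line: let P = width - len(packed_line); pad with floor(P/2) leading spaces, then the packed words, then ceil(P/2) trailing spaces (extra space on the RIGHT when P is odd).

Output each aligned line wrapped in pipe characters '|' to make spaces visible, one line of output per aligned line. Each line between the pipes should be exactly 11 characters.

Line 1: ['you', 'early'] (min_width=9, slack=2)
Line 2: ['desert'] (min_width=6, slack=5)
Line 3: ['quick', 'angry'] (min_width=11, slack=0)
Line 4: ['butterfly'] (min_width=9, slack=2)
Line 5: ['read', 'or'] (min_width=7, slack=4)
Line 6: ['segment'] (min_width=7, slack=4)
Line 7: ['quick'] (min_width=5, slack=6)
Line 8: ['string'] (min_width=6, slack=5)
Line 9: ['island'] (min_width=6, slack=5)
Line 10: ['pharmacy'] (min_width=8, slack=3)
Line 11: ['make'] (min_width=4, slack=7)

Answer: | you early |
|  desert   |
|quick angry|
| butterfly |
|  read or  |
|  segment  |
|   quick   |
|  string   |
|  island   |
| pharmacy  |
|   make    |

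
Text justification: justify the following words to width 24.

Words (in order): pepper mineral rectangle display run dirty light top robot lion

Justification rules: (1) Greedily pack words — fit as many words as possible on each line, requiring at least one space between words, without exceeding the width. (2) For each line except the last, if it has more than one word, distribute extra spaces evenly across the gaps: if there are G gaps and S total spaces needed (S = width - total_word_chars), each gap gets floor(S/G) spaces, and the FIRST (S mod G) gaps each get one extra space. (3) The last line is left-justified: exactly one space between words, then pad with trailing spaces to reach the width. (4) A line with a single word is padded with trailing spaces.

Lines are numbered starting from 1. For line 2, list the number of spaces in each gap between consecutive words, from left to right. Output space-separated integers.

Line 1: ['pepper', 'mineral', 'rectangle'] (min_width=24, slack=0)
Line 2: ['display', 'run', 'dirty', 'light'] (min_width=23, slack=1)
Line 3: ['top', 'robot', 'lion'] (min_width=14, slack=10)

Answer: 2 1 1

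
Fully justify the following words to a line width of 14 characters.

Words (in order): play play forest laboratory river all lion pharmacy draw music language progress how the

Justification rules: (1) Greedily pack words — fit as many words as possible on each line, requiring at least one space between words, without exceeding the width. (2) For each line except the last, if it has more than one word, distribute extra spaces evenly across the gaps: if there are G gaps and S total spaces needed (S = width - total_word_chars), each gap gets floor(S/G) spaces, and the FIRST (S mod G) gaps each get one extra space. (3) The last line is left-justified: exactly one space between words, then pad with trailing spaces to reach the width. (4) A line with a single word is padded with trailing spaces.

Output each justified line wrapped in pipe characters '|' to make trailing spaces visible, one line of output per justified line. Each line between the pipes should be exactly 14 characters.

Answer: |play      play|
|forest        |
|laboratory    |
|river all lion|
|pharmacy  draw|
|music language|
|progress   how|
|the           |

Derivation:
Line 1: ['play', 'play'] (min_width=9, slack=5)
Line 2: ['forest'] (min_width=6, slack=8)
Line 3: ['laboratory'] (min_width=10, slack=4)
Line 4: ['river', 'all', 'lion'] (min_width=14, slack=0)
Line 5: ['pharmacy', 'draw'] (min_width=13, slack=1)
Line 6: ['music', 'language'] (min_width=14, slack=0)
Line 7: ['progress', 'how'] (min_width=12, slack=2)
Line 8: ['the'] (min_width=3, slack=11)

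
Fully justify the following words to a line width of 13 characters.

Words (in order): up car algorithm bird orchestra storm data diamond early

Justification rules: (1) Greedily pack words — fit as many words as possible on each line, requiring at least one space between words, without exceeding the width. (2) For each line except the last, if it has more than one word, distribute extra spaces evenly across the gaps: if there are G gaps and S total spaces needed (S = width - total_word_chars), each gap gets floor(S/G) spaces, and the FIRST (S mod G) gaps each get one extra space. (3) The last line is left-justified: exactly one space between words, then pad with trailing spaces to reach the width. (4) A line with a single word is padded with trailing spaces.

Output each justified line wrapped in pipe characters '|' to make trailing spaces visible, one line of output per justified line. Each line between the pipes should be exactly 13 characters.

Line 1: ['up', 'car'] (min_width=6, slack=7)
Line 2: ['algorithm'] (min_width=9, slack=4)
Line 3: ['bird'] (min_width=4, slack=9)
Line 4: ['orchestra'] (min_width=9, slack=4)
Line 5: ['storm', 'data'] (min_width=10, slack=3)
Line 6: ['diamond', 'early'] (min_width=13, slack=0)

Answer: |up        car|
|algorithm    |
|bird         |
|orchestra    |
|storm    data|
|diamond early|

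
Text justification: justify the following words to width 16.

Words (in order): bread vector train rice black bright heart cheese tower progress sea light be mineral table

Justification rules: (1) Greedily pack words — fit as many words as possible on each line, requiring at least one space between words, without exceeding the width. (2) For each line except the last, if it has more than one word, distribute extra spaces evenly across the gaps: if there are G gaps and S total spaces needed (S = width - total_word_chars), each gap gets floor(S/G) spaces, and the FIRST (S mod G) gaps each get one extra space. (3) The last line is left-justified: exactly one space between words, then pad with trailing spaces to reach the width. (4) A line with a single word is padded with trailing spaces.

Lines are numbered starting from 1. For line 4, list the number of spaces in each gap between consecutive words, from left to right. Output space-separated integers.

Line 1: ['bread', 'vector'] (min_width=12, slack=4)
Line 2: ['train', 'rice', 'black'] (min_width=16, slack=0)
Line 3: ['bright', 'heart'] (min_width=12, slack=4)
Line 4: ['cheese', 'tower'] (min_width=12, slack=4)
Line 5: ['progress', 'sea'] (min_width=12, slack=4)
Line 6: ['light', 'be', 'mineral'] (min_width=16, slack=0)
Line 7: ['table'] (min_width=5, slack=11)

Answer: 5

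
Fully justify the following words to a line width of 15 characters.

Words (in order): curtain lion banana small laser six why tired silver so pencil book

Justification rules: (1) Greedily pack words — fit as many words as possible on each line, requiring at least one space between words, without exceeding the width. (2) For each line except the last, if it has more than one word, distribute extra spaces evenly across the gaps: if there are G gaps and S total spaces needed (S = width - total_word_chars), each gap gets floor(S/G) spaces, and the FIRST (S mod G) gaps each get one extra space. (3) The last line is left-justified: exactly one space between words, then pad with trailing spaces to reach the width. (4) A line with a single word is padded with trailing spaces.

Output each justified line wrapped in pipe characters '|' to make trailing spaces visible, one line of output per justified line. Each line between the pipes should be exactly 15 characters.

Line 1: ['curtain', 'lion'] (min_width=12, slack=3)
Line 2: ['banana', 'small'] (min_width=12, slack=3)
Line 3: ['laser', 'six', 'why'] (min_width=13, slack=2)
Line 4: ['tired', 'silver', 'so'] (min_width=15, slack=0)
Line 5: ['pencil', 'book'] (min_width=11, slack=4)

Answer: |curtain    lion|
|banana    small|
|laser  six  why|
|tired silver so|
|pencil book    |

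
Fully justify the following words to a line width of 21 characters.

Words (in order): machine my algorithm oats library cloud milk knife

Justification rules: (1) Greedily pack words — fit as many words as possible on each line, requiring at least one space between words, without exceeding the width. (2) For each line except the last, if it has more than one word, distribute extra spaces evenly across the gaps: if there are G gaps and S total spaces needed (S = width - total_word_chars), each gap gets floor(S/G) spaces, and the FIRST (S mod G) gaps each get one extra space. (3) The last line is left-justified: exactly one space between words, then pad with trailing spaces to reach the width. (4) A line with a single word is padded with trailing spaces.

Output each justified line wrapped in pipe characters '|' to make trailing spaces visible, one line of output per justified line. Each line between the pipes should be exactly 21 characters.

Line 1: ['machine', 'my', 'algorithm'] (min_width=20, slack=1)
Line 2: ['oats', 'library', 'cloud'] (min_width=18, slack=3)
Line 3: ['milk', 'knife'] (min_width=10, slack=11)

Answer: |machine  my algorithm|
|oats   library  cloud|
|milk knife           |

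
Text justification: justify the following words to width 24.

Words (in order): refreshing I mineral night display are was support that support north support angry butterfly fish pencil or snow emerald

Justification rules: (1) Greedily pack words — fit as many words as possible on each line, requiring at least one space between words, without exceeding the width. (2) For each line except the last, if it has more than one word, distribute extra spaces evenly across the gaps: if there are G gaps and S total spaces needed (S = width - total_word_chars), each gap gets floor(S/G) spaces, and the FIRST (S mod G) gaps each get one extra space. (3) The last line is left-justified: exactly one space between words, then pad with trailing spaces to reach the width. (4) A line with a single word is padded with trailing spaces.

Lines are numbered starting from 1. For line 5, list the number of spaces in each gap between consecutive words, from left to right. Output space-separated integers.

Line 1: ['refreshing', 'I', 'mineral'] (min_width=20, slack=4)
Line 2: ['night', 'display', 'are', 'was'] (min_width=21, slack=3)
Line 3: ['support', 'that', 'support'] (min_width=20, slack=4)
Line 4: ['north', 'support', 'angry'] (min_width=19, slack=5)
Line 5: ['butterfly', 'fish', 'pencil', 'or'] (min_width=24, slack=0)
Line 6: ['snow', 'emerald'] (min_width=12, slack=12)

Answer: 1 1 1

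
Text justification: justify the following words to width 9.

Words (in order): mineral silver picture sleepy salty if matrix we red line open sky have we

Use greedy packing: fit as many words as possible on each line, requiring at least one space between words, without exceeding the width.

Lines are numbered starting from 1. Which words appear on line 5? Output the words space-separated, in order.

Line 1: ['mineral'] (min_width=7, slack=2)
Line 2: ['silver'] (min_width=6, slack=3)
Line 3: ['picture'] (min_width=7, slack=2)
Line 4: ['sleepy'] (min_width=6, slack=3)
Line 5: ['salty', 'if'] (min_width=8, slack=1)
Line 6: ['matrix', 'we'] (min_width=9, slack=0)
Line 7: ['red', 'line'] (min_width=8, slack=1)
Line 8: ['open', 'sky'] (min_width=8, slack=1)
Line 9: ['have', 'we'] (min_width=7, slack=2)

Answer: salty if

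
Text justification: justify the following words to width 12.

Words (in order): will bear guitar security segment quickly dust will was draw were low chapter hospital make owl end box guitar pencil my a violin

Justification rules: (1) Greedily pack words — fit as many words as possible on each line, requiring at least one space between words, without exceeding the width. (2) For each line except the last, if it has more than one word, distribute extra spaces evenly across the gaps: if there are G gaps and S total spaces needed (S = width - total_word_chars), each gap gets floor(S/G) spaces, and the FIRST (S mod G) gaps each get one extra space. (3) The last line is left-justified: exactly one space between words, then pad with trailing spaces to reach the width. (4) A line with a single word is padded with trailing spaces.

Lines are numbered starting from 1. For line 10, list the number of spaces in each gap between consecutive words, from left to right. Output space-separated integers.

Line 1: ['will', 'bear'] (min_width=9, slack=3)
Line 2: ['guitar'] (min_width=6, slack=6)
Line 3: ['security'] (min_width=8, slack=4)
Line 4: ['segment'] (min_width=7, slack=5)
Line 5: ['quickly', 'dust'] (min_width=12, slack=0)
Line 6: ['will', 'was'] (min_width=8, slack=4)
Line 7: ['draw', 'were'] (min_width=9, slack=3)
Line 8: ['low', 'chapter'] (min_width=11, slack=1)
Line 9: ['hospital'] (min_width=8, slack=4)
Line 10: ['make', 'owl', 'end'] (min_width=12, slack=0)
Line 11: ['box', 'guitar'] (min_width=10, slack=2)
Line 12: ['pencil', 'my', 'a'] (min_width=11, slack=1)
Line 13: ['violin'] (min_width=6, slack=6)

Answer: 1 1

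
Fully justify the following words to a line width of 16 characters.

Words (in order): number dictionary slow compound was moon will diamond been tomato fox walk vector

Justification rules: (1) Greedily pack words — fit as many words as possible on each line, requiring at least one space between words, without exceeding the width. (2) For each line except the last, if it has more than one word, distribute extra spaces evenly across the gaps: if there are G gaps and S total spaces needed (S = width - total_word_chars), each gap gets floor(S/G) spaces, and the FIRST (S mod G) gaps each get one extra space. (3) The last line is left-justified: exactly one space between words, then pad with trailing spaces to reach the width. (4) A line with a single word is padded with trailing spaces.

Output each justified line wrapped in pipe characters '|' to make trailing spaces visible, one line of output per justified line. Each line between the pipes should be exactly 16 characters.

Answer: |number          |
|dictionary  slow|
|compound     was|
|moon        will|
|diamond     been|
|tomato  fox walk|
|vector          |

Derivation:
Line 1: ['number'] (min_width=6, slack=10)
Line 2: ['dictionary', 'slow'] (min_width=15, slack=1)
Line 3: ['compound', 'was'] (min_width=12, slack=4)
Line 4: ['moon', 'will'] (min_width=9, slack=7)
Line 5: ['diamond', 'been'] (min_width=12, slack=4)
Line 6: ['tomato', 'fox', 'walk'] (min_width=15, slack=1)
Line 7: ['vector'] (min_width=6, slack=10)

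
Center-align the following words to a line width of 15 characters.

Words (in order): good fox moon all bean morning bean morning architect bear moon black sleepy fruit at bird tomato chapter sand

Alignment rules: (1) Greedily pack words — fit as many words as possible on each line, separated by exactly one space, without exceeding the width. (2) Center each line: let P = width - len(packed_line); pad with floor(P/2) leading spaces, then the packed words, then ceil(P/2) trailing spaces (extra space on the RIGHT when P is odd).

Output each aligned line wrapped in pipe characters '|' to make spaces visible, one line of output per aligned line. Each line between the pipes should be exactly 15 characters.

Line 1: ['good', 'fox', 'moon'] (min_width=13, slack=2)
Line 2: ['all', 'bean'] (min_width=8, slack=7)
Line 3: ['morning', 'bean'] (min_width=12, slack=3)
Line 4: ['morning'] (min_width=7, slack=8)
Line 5: ['architect', 'bear'] (min_width=14, slack=1)
Line 6: ['moon', 'black'] (min_width=10, slack=5)
Line 7: ['sleepy', 'fruit', 'at'] (min_width=15, slack=0)
Line 8: ['bird', 'tomato'] (min_width=11, slack=4)
Line 9: ['chapter', 'sand'] (min_width=12, slack=3)

Answer: | good fox moon |
|   all bean    |
| morning bean  |
|    morning    |
|architect bear |
|  moon black   |
|sleepy fruit at|
|  bird tomato  |
| chapter sand  |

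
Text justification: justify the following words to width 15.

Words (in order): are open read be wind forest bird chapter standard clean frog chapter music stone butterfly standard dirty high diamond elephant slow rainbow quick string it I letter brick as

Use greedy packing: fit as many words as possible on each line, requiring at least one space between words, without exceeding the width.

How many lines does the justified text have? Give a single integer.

Answer: 13

Derivation:
Line 1: ['are', 'open', 'read'] (min_width=13, slack=2)
Line 2: ['be', 'wind', 'forest'] (min_width=14, slack=1)
Line 3: ['bird', 'chapter'] (min_width=12, slack=3)
Line 4: ['standard', 'clean'] (min_width=14, slack=1)
Line 5: ['frog', 'chapter'] (min_width=12, slack=3)
Line 6: ['music', 'stone'] (min_width=11, slack=4)
Line 7: ['butterfly'] (min_width=9, slack=6)
Line 8: ['standard', 'dirty'] (min_width=14, slack=1)
Line 9: ['high', 'diamond'] (min_width=12, slack=3)
Line 10: ['elephant', 'slow'] (min_width=13, slack=2)
Line 11: ['rainbow', 'quick'] (min_width=13, slack=2)
Line 12: ['string', 'it', 'I'] (min_width=11, slack=4)
Line 13: ['letter', 'brick', 'as'] (min_width=15, slack=0)
Total lines: 13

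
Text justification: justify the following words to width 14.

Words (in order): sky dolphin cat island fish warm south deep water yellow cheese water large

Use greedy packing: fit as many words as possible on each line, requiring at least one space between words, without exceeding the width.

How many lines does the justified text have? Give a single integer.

Line 1: ['sky', 'dolphin'] (min_width=11, slack=3)
Line 2: ['cat', 'island'] (min_width=10, slack=4)
Line 3: ['fish', 'warm'] (min_width=9, slack=5)
Line 4: ['south', 'deep'] (min_width=10, slack=4)
Line 5: ['water', 'yellow'] (min_width=12, slack=2)
Line 6: ['cheese', 'water'] (min_width=12, slack=2)
Line 7: ['large'] (min_width=5, slack=9)
Total lines: 7

Answer: 7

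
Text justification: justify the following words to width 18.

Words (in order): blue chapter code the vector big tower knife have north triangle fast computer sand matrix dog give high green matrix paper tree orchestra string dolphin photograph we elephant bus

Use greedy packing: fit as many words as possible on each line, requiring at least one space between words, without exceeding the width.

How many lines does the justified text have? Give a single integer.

Answer: 11

Derivation:
Line 1: ['blue', 'chapter', 'code'] (min_width=17, slack=1)
Line 2: ['the', 'vector', 'big'] (min_width=14, slack=4)
Line 3: ['tower', 'knife', 'have'] (min_width=16, slack=2)
Line 4: ['north', 'triangle'] (min_width=14, slack=4)
Line 5: ['fast', 'computer', 'sand'] (min_width=18, slack=0)
Line 6: ['matrix', 'dog', 'give'] (min_width=15, slack=3)
Line 7: ['high', 'green', 'matrix'] (min_width=17, slack=1)
Line 8: ['paper', 'tree'] (min_width=10, slack=8)
Line 9: ['orchestra', 'string'] (min_width=16, slack=2)
Line 10: ['dolphin', 'photograph'] (min_width=18, slack=0)
Line 11: ['we', 'elephant', 'bus'] (min_width=15, slack=3)
Total lines: 11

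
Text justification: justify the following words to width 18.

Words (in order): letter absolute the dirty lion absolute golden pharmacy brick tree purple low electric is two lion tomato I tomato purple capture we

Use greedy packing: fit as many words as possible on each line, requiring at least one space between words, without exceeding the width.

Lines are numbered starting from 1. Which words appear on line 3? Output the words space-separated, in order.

Answer: absolute golden

Derivation:
Line 1: ['letter', 'absolute'] (min_width=15, slack=3)
Line 2: ['the', 'dirty', 'lion'] (min_width=14, slack=4)
Line 3: ['absolute', 'golden'] (min_width=15, slack=3)
Line 4: ['pharmacy', 'brick'] (min_width=14, slack=4)
Line 5: ['tree', 'purple', 'low'] (min_width=15, slack=3)
Line 6: ['electric', 'is', 'two'] (min_width=15, slack=3)
Line 7: ['lion', 'tomato', 'I'] (min_width=13, slack=5)
Line 8: ['tomato', 'purple'] (min_width=13, slack=5)
Line 9: ['capture', 'we'] (min_width=10, slack=8)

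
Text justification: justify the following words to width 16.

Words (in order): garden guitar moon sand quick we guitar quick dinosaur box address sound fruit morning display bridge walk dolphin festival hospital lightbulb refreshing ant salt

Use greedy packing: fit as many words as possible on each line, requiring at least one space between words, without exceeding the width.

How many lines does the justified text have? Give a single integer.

Line 1: ['garden', 'guitar'] (min_width=13, slack=3)
Line 2: ['moon', 'sand', 'quick'] (min_width=15, slack=1)
Line 3: ['we', 'guitar', 'quick'] (min_width=15, slack=1)
Line 4: ['dinosaur', 'box'] (min_width=12, slack=4)
Line 5: ['address', 'sound'] (min_width=13, slack=3)
Line 6: ['fruit', 'morning'] (min_width=13, slack=3)
Line 7: ['display', 'bridge'] (min_width=14, slack=2)
Line 8: ['walk', 'dolphin'] (min_width=12, slack=4)
Line 9: ['festival'] (min_width=8, slack=8)
Line 10: ['hospital'] (min_width=8, slack=8)
Line 11: ['lightbulb'] (min_width=9, slack=7)
Line 12: ['refreshing', 'ant'] (min_width=14, slack=2)
Line 13: ['salt'] (min_width=4, slack=12)
Total lines: 13

Answer: 13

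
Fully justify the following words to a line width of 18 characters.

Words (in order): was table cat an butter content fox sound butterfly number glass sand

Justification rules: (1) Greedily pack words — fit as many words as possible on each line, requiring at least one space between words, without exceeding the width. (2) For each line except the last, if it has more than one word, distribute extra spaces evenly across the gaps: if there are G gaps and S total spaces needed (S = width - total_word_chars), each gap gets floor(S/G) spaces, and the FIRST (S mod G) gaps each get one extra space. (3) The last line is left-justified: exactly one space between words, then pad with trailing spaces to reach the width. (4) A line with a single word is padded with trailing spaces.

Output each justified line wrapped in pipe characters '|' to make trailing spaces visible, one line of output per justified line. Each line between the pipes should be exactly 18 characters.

Answer: |was  table  cat an|
|butter content fox|
|sound    butterfly|
|number glass sand |

Derivation:
Line 1: ['was', 'table', 'cat', 'an'] (min_width=16, slack=2)
Line 2: ['butter', 'content', 'fox'] (min_width=18, slack=0)
Line 3: ['sound', 'butterfly'] (min_width=15, slack=3)
Line 4: ['number', 'glass', 'sand'] (min_width=17, slack=1)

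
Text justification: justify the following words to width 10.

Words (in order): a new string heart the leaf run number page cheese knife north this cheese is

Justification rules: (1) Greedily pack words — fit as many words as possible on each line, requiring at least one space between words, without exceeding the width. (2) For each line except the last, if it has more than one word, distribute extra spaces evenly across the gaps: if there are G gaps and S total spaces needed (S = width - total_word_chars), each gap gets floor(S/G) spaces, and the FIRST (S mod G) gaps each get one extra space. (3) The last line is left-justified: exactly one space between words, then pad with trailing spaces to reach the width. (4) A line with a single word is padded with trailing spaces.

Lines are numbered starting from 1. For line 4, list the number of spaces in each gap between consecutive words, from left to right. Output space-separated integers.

Answer: 3

Derivation:
Line 1: ['a', 'new'] (min_width=5, slack=5)
Line 2: ['string'] (min_width=6, slack=4)
Line 3: ['heart', 'the'] (min_width=9, slack=1)
Line 4: ['leaf', 'run'] (min_width=8, slack=2)
Line 5: ['number'] (min_width=6, slack=4)
Line 6: ['page'] (min_width=4, slack=6)
Line 7: ['cheese'] (min_width=6, slack=4)
Line 8: ['knife'] (min_width=5, slack=5)
Line 9: ['north', 'this'] (min_width=10, slack=0)
Line 10: ['cheese', 'is'] (min_width=9, slack=1)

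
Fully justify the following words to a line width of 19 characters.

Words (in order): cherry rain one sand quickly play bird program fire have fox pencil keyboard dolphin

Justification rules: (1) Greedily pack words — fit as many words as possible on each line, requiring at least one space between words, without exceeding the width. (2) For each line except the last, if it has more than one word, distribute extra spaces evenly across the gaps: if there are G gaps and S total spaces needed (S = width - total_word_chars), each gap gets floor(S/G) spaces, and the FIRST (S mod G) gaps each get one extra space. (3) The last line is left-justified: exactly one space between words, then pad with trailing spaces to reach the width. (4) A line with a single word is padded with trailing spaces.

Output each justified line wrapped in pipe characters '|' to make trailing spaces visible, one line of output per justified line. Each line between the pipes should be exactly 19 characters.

Answer: |cherry   rain   one|
|sand  quickly  play|
|bird  program  fire|
|have   fox   pencil|
|keyboard dolphin   |

Derivation:
Line 1: ['cherry', 'rain', 'one'] (min_width=15, slack=4)
Line 2: ['sand', 'quickly', 'play'] (min_width=17, slack=2)
Line 3: ['bird', 'program', 'fire'] (min_width=17, slack=2)
Line 4: ['have', 'fox', 'pencil'] (min_width=15, slack=4)
Line 5: ['keyboard', 'dolphin'] (min_width=16, slack=3)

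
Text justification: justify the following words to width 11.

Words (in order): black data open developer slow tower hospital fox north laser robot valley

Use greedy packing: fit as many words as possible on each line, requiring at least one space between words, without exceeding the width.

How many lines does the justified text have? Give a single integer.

Answer: 8

Derivation:
Line 1: ['black', 'data'] (min_width=10, slack=1)
Line 2: ['open'] (min_width=4, slack=7)
Line 3: ['developer'] (min_width=9, slack=2)
Line 4: ['slow', 'tower'] (min_width=10, slack=1)
Line 5: ['hospital'] (min_width=8, slack=3)
Line 6: ['fox', 'north'] (min_width=9, slack=2)
Line 7: ['laser', 'robot'] (min_width=11, slack=0)
Line 8: ['valley'] (min_width=6, slack=5)
Total lines: 8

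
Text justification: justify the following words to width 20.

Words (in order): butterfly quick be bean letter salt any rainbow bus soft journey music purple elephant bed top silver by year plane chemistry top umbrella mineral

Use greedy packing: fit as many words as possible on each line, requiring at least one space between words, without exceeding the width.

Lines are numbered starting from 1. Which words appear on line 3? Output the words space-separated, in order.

Answer: rainbow bus soft

Derivation:
Line 1: ['butterfly', 'quick', 'be'] (min_width=18, slack=2)
Line 2: ['bean', 'letter', 'salt', 'any'] (min_width=20, slack=0)
Line 3: ['rainbow', 'bus', 'soft'] (min_width=16, slack=4)
Line 4: ['journey', 'music', 'purple'] (min_width=20, slack=0)
Line 5: ['elephant', 'bed', 'top'] (min_width=16, slack=4)
Line 6: ['silver', 'by', 'year', 'plane'] (min_width=20, slack=0)
Line 7: ['chemistry', 'top'] (min_width=13, slack=7)
Line 8: ['umbrella', 'mineral'] (min_width=16, slack=4)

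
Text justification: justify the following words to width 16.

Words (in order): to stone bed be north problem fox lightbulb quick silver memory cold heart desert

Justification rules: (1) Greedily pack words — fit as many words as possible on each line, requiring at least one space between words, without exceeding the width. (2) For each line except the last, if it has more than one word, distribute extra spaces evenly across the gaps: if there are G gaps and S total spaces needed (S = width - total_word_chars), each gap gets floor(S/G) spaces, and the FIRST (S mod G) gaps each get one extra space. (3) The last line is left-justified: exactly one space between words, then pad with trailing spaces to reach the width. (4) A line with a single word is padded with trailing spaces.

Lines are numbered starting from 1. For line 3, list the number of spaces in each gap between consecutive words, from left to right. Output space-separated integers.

Answer: 4

Derivation:
Line 1: ['to', 'stone', 'bed', 'be'] (min_width=15, slack=1)
Line 2: ['north', 'problem'] (min_width=13, slack=3)
Line 3: ['fox', 'lightbulb'] (min_width=13, slack=3)
Line 4: ['quick', 'silver'] (min_width=12, slack=4)
Line 5: ['memory', 'cold'] (min_width=11, slack=5)
Line 6: ['heart', 'desert'] (min_width=12, slack=4)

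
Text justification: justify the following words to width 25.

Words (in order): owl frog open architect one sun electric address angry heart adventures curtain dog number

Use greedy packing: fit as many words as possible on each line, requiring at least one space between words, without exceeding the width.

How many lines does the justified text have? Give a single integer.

Line 1: ['owl', 'frog', 'open', 'architect'] (min_width=23, slack=2)
Line 2: ['one', 'sun', 'electric', 'address'] (min_width=24, slack=1)
Line 3: ['angry', 'heart', 'adventures'] (min_width=22, slack=3)
Line 4: ['curtain', 'dog', 'number'] (min_width=18, slack=7)
Total lines: 4

Answer: 4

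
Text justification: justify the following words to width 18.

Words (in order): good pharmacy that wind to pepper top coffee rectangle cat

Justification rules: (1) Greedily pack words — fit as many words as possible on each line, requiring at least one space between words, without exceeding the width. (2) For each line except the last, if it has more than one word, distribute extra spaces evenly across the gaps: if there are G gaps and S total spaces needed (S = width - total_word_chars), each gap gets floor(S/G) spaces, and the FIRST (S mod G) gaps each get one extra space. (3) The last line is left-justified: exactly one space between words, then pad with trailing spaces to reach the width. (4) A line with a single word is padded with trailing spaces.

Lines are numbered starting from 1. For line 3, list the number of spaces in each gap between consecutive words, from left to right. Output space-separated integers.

Line 1: ['good', 'pharmacy', 'that'] (min_width=18, slack=0)
Line 2: ['wind', 'to', 'pepper', 'top'] (min_width=18, slack=0)
Line 3: ['coffee', 'rectangle'] (min_width=16, slack=2)
Line 4: ['cat'] (min_width=3, slack=15)

Answer: 3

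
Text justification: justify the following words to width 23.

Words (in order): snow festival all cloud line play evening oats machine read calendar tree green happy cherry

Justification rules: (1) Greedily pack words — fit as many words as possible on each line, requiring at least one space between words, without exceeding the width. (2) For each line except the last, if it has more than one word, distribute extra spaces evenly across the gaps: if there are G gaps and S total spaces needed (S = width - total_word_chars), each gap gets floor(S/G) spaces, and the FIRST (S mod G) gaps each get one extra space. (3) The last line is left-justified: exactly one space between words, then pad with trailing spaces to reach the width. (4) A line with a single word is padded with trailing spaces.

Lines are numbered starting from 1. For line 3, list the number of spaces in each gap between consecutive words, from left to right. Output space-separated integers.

Line 1: ['snow', 'festival', 'all', 'cloud'] (min_width=23, slack=0)
Line 2: ['line', 'play', 'evening', 'oats'] (min_width=22, slack=1)
Line 3: ['machine', 'read', 'calendar'] (min_width=21, slack=2)
Line 4: ['tree', 'green', 'happy', 'cherry'] (min_width=23, slack=0)

Answer: 2 2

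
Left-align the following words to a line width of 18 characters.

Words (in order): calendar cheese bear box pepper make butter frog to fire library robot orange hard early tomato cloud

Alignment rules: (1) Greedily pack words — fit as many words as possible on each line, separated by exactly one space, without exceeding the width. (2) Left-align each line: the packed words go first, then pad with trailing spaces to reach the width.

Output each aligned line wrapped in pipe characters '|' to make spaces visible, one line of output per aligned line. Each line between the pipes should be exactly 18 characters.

Answer: |calendar cheese   |
|bear box pepper   |
|make butter frog  |
|to fire library   |
|robot orange hard |
|early tomato cloud|

Derivation:
Line 1: ['calendar', 'cheese'] (min_width=15, slack=3)
Line 2: ['bear', 'box', 'pepper'] (min_width=15, slack=3)
Line 3: ['make', 'butter', 'frog'] (min_width=16, slack=2)
Line 4: ['to', 'fire', 'library'] (min_width=15, slack=3)
Line 5: ['robot', 'orange', 'hard'] (min_width=17, slack=1)
Line 6: ['early', 'tomato', 'cloud'] (min_width=18, slack=0)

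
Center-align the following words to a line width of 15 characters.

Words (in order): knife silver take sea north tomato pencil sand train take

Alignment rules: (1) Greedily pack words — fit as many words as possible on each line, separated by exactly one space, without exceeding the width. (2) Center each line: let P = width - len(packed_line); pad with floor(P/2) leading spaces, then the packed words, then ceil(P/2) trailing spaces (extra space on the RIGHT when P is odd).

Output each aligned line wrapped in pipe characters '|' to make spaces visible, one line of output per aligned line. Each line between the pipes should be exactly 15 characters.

Line 1: ['knife', 'silver'] (min_width=12, slack=3)
Line 2: ['take', 'sea', 'north'] (min_width=14, slack=1)
Line 3: ['tomato', 'pencil'] (min_width=13, slack=2)
Line 4: ['sand', 'train', 'take'] (min_width=15, slack=0)

Answer: | knife silver  |
|take sea north |
| tomato pencil |
|sand train take|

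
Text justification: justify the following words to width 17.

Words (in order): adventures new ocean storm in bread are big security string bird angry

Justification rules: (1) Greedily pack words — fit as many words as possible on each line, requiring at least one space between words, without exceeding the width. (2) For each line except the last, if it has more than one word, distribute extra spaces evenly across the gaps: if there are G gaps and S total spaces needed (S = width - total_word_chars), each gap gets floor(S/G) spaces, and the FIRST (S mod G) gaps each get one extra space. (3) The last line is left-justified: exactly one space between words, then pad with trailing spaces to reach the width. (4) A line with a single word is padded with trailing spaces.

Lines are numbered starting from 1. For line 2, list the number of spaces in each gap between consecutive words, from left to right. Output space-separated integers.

Line 1: ['adventures', 'new'] (min_width=14, slack=3)
Line 2: ['ocean', 'storm', 'in'] (min_width=14, slack=3)
Line 3: ['bread', 'are', 'big'] (min_width=13, slack=4)
Line 4: ['security', 'string'] (min_width=15, slack=2)
Line 5: ['bird', 'angry'] (min_width=10, slack=7)

Answer: 3 2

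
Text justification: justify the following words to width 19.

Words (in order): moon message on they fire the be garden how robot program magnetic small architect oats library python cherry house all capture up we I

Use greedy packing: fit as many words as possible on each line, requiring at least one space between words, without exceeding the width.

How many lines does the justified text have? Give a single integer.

Line 1: ['moon', 'message', 'on'] (min_width=15, slack=4)
Line 2: ['they', 'fire', 'the', 'be'] (min_width=16, slack=3)
Line 3: ['garden', 'how', 'robot'] (min_width=16, slack=3)
Line 4: ['program', 'magnetic'] (min_width=16, slack=3)
Line 5: ['small', 'architect'] (min_width=15, slack=4)
Line 6: ['oats', 'library', 'python'] (min_width=19, slack=0)
Line 7: ['cherry', 'house', 'all'] (min_width=16, slack=3)
Line 8: ['capture', 'up', 'we', 'I'] (min_width=15, slack=4)
Total lines: 8

Answer: 8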